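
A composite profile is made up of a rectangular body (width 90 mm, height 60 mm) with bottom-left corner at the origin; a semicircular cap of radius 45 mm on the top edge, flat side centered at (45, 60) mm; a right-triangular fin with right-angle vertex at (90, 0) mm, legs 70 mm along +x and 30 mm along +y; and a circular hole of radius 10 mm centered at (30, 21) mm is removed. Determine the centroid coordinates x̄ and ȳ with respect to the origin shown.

rectangular body: A = 90 × 60 = 5400.00, centroid at (45.00, 30.00).
semicircular top: A = ½π·45² = 3180.86, centroid at (45.00, 79.10).
triangular fin: A = ½·70·30 = 1050.00, centroid at (113.33, 10.00).
hole: A = −π·10² = -314.16, centroid at (30.00, 21.00).
ΣA = 9316.70 mm²
ΣAx̄ = (5400.00)(45.00) + (3180.86)(45.00) + (1050.00)(113.33) + (-314.16)(30.00) = 495714.04 mm³
ΣAȳ = (5400.00)(30.00) + (3180.86)(79.10) + (1050.00)(10.00) + (-314.16)(21.00) = 417504.41 mm³
x̄ = 495714.04 / 9316.70 = 53.21 mm
ȳ = 417504.41 / 9316.70 = 44.81 mm

x̄ = 53.21 mm, ȳ = 44.81 mm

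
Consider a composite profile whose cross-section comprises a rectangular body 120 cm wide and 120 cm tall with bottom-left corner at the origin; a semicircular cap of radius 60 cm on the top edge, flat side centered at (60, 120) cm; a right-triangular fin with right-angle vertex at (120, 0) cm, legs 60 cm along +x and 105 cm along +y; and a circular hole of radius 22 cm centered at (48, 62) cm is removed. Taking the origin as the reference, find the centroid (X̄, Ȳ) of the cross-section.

X̄ = 72.46 cm, Ȳ = 78.52 cm

rectangular body: A = 120 × 120 = 14400.00, centroid at (60.00, 60.00).
semicircular top: A = ½π·60² = 5654.87, centroid at (60.00, 145.46).
triangular fin: A = ½·60·105 = 3150.00, centroid at (140.00, 35.00).
hole: A = −π·22² = -1520.53, centroid at (48.00, 62.00).
ΣA = 21684.34 cm², ΣAX̄ = 1571306.53 cm³, ΣAȲ = 1702561.10 cm³.
X̄ = 1571306.53/21684.34 = 72.46 cm; Ȳ = 1702561.10/21684.34 = 78.52 cm.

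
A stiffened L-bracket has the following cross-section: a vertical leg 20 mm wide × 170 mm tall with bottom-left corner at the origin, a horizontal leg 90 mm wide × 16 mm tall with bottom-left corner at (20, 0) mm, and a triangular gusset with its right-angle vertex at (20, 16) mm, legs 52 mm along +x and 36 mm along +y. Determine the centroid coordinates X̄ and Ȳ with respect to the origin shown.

vertical leg: A = 20 × 170 = 3400.00, centroid at (10.00, 85.00).
horizontal leg: A = 90 × 16 = 1440.00, centroid at (65.00, 8.00).
gusset: A = ½·52·36 = 936.00, centroid at (37.33, 28.00).
ΣA = 5776.00 mm², ΣAX̄ = 162544.00 mm³, ΣAȲ = 326728.00 mm³.
X̄ = 162544.00/5776.00 = 28.14 mm; Ȳ = 326728.00/5776.00 = 56.57 mm.

X̄ = 28.14 mm, Ȳ = 56.57 mm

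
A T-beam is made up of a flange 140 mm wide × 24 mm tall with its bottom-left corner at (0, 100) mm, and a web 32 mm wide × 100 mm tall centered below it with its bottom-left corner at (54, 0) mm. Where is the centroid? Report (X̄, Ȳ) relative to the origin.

web: A = 32 × 100 = 3200.00, centroid at (70.00, 50.00).
flange: A = 140 × 24 = 3360.00, centroid at (70.00, 112.00).
ΣA = 6560.00 mm²
ΣAX̄ = (3200.00)(70.00) + (3360.00)(70.00) = 459200.00 mm³
ΣAȲ = (3200.00)(50.00) + (3360.00)(112.00) = 536320.00 mm³
X̄ = 459200.00 / 6560.00 = 70.00 mm
Ȳ = 536320.00 / 6560.00 = 81.76 mm

X̄ = 70.00 mm, Ȳ = 81.76 mm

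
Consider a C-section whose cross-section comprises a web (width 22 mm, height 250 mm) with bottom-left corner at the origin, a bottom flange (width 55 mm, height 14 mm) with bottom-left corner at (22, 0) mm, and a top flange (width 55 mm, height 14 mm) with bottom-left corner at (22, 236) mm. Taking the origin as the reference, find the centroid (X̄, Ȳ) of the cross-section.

web: A = 22 × 250 = 5500.00, centroid at (11.00, 125.00).
bottom flange: A = 55 × 14 = 770.00, centroid at (49.50, 7.00).
top flange: A = 55 × 14 = 770.00, centroid at (49.50, 243.00).
ΣA = 7040.00 mm², ΣAX̄ = 136730.00 mm³, ΣAȲ = 880000.00 mm³.
X̄ = 136730.00/7040.00 = 19.42 mm; Ȳ = 880000.00/7040.00 = 125.00 mm.

X̄ = 19.42 mm, Ȳ = 125.00 mm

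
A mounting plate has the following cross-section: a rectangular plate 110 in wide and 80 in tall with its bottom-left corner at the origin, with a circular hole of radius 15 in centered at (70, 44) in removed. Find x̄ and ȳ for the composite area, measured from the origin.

plate: A = 110 × 80 = 8800.00, centroid at (55.00, 40.00).
hole: A = −π·15² = -706.86, centroid at (70.00, 44.00).
ΣA = 8093.14 in², ΣAx̄ = 434519.92 in³, ΣAȳ = 320898.23 in³.
x̄ = 434519.92/8093.14 = 53.69 in; ȳ = 320898.23/8093.14 = 39.65 in.

x̄ = 53.69 in, ȳ = 39.65 in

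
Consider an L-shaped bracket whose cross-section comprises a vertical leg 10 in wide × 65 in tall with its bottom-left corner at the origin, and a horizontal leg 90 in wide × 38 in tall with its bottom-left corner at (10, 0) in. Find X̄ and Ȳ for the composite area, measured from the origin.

vertical leg: A = 10 × 65 = 650.00, centroid at (5.00, 32.50).
horizontal leg: A = 90 × 38 = 3420.00, centroid at (55.00, 19.00).
ΣA = 4070.00 in², ΣAX̄ = 191350.00 in³, ΣAȲ = 86105.00 in³.
X̄ = 191350.00/4070.00 = 47.01 in; Ȳ = 86105.00/4070.00 = 21.16 in.

X̄ = 47.01 in, Ȳ = 21.16 in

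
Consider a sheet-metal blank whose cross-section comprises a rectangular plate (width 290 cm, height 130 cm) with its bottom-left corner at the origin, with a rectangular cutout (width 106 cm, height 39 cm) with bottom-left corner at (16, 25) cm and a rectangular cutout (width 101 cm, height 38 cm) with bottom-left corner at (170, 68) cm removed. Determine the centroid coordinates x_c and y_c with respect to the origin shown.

x_c = 145.82 cm, y_c = 65.01 cm

plate: A = 290 × 130 = 37700.00, centroid at (145.00, 65.00).
hole 1: A = −(106 × 39) = -4134.00, centroid at (69.00, 44.50).
hole 2: A = −(101 × 38) = -3838.00, centroid at (220.50, 87.00).
ΣA = 29728.00 cm², ΣAx_c = 4334975.00 cm³, ΣAy_c = 1932631.00 cm³.
x_c = 4334975.00/29728.00 = 145.82 cm; y_c = 1932631.00/29728.00 = 65.01 cm.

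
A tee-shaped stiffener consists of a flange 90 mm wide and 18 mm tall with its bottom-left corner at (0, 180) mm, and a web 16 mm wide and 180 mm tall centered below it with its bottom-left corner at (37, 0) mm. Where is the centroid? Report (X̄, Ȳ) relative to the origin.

X̄ = 45.00 mm, Ȳ = 125.64 mm

web: A = 16 × 180 = 2880.00, centroid at (45.00, 90.00).
flange: A = 90 × 18 = 1620.00, centroid at (45.00, 189.00).
ΣA = 4500.00 mm²
ΣAX̄ = (2880.00)(45.00) + (1620.00)(45.00) = 202500.00 mm³
ΣAȲ = (2880.00)(90.00) + (1620.00)(189.00) = 565380.00 mm³
X̄ = 202500.00 / 4500.00 = 45.00 mm
Ȳ = 565380.00 / 4500.00 = 125.64 mm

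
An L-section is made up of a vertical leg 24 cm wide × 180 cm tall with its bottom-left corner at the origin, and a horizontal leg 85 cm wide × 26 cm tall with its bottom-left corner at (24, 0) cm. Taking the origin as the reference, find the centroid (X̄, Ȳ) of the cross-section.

vertical leg: A = 24 × 180 = 4320.00, centroid at (12.00, 90.00).
horizontal leg: A = 85 × 26 = 2210.00, centroid at (66.50, 13.00).
ΣA = 6530.00 cm²
ΣAX̄ = (4320.00)(12.00) + (2210.00)(66.50) = 198805.00 cm³
ΣAȲ = (4320.00)(90.00) + (2210.00)(13.00) = 417530.00 cm³
X̄ = 198805.00 / 6530.00 = 30.44 cm
Ȳ = 417530.00 / 6530.00 = 63.94 cm

X̄ = 30.44 cm, Ȳ = 63.94 cm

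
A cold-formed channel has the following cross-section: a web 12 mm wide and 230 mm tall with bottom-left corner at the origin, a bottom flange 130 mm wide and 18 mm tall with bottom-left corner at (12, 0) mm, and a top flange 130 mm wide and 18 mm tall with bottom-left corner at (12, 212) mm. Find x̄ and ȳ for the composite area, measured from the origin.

x̄ = 50.66 mm, ȳ = 115.00 mm

Part | A | x̄ᵢ | ȳᵢ | A·x̄ᵢ | A·ȳᵢ
web | 2760.00 | 6.00 | 115.00 | 16560.00 | 317400.00
bottom flange | 2340.00 | 77.00 | 9.00 | 180180.00 | 21060.00
top flange | 2340.00 | 77.00 | 221.00 | 180180.00 | 517140.00
Σ | 7440.00 |  |  | 376920.00 | 855600.00
x̄ = 376920.00 / 7440.00 = 50.66 mm
ȳ = 855600.00 / 7440.00 = 115.00 mm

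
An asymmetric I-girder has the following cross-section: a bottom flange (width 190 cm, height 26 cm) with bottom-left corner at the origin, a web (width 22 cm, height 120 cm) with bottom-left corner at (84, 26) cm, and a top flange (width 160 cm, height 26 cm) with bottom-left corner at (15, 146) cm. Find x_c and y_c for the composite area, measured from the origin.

bottom flange: A = 190 × 26 = 4940.00, centroid at (95.00, 13.00).
web: A = 22 × 120 = 2640.00, centroid at (95.00, 86.00).
top flange: A = 160 × 26 = 4160.00, centroid at (95.00, 159.00).
ΣA = 11740.00 cm²
ΣAx_c = (4940.00)(95.00) + (2640.00)(95.00) + (4160.00)(95.00) = 1115300.00 cm³
ΣAy_c = (4940.00)(13.00) + (2640.00)(86.00) + (4160.00)(159.00) = 952700.00 cm³
x_c = 1115300.00 / 11740.00 = 95.00 cm
y_c = 952700.00 / 11740.00 = 81.15 cm

x_c = 95.00 cm, y_c = 81.15 cm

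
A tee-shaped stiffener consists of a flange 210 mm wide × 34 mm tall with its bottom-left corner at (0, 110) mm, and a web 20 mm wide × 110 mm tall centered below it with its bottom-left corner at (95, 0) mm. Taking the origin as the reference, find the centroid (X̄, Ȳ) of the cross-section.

X̄ = 105.00 mm, Ȳ = 110.04 mm

web: A = 20 × 110 = 2200.00, centroid at (105.00, 55.00).
flange: A = 210 × 34 = 7140.00, centroid at (105.00, 127.00).
ΣA = 9340.00 mm²
ΣAX̄ = (2200.00)(105.00) + (7140.00)(105.00) = 980700.00 mm³
ΣAȲ = (2200.00)(55.00) + (7140.00)(127.00) = 1027780.00 mm³
X̄ = 980700.00 / 9340.00 = 105.00 mm
Ȳ = 1027780.00 / 9340.00 = 110.04 mm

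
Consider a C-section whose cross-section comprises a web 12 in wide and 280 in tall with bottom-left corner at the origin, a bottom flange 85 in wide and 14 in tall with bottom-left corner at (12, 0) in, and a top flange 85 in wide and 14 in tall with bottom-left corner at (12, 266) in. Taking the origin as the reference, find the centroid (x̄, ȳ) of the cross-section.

x̄ = 26.11 in, ȳ = 140.00 in

Part | A | x̄ᵢ | ȳᵢ | A·x̄ᵢ | A·ȳᵢ
web | 3360.00 | 6.00 | 140.00 | 20160.00 | 470400.00
bottom flange | 1190.00 | 54.50 | 7.00 | 64855.00 | 8330.00
top flange | 1190.00 | 54.50 | 273.00 | 64855.00 | 324870.00
Σ | 5740.00 |  |  | 149870.00 | 803600.00
x̄ = 149870.00 / 5740.00 = 26.11 in
ȳ = 803600.00 / 5740.00 = 140.00 in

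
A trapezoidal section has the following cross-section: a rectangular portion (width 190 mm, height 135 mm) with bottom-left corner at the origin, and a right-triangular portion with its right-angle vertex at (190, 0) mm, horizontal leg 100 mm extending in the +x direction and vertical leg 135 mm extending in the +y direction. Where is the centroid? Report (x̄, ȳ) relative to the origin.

Part | A | x̄ᵢ | ȳᵢ | A·x̄ᵢ | A·ȳᵢ
rectangular portion | 25650.00 | 95.00 | 67.50 | 2436750.00 | 1731375.00
triangular portion | 6750.00 | 223.33 | 45.00 | 1507500.00 | 303750.00
Σ | 32400.00 |  |  | 3944250.00 | 2035125.00
x̄ = 3944250.00 / 32400.00 = 121.74 mm
ȳ = 2035125.00 / 32400.00 = 62.81 mm

x̄ = 121.74 mm, ȳ = 62.81 mm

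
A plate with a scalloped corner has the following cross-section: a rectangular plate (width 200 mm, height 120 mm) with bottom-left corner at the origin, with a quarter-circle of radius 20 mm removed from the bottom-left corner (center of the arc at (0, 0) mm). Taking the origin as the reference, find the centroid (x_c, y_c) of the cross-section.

x_c = 101.21 mm, y_c = 60.68 mm

plate: A = 200 × 120 = 24000.00, centroid at (100.00, 60.00).
removed quarter-circle: A = −¼π·20² = -314.16, centroid at (8.49, 8.49).
ΣA = 23685.84 mm², ΣAx_c = 2397333.33 mm³, ΣAy_c = 1437333.33 mm³.
x_c = 2397333.33/23685.84 = 101.21 mm; y_c = 1437333.33/23685.84 = 60.68 mm.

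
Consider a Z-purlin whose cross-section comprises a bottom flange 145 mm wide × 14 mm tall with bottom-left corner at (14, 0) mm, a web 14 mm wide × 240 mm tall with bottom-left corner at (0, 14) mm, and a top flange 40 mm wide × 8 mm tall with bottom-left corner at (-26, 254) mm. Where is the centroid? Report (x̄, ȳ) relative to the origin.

x̄ = 34.54 mm, ȳ = 95.80 mm

bottom flange: A = 145 × 14 = 2030.00, centroid at (86.50, 7.00).
web: A = 14 × 240 = 3360.00, centroid at (7.00, 134.00).
top flange: A = 40 × 8 = 320.00, centroid at (-6.00, 258.00).
ΣA = 5710.00 mm²
ΣAx̄ = (2030.00)(86.50) + (3360.00)(7.00) + (320.00)(-6.00) = 197195.00 mm³
ΣAȳ = (2030.00)(7.00) + (3360.00)(134.00) + (320.00)(258.00) = 547010.00 mm³
x̄ = 197195.00 / 5710.00 = 34.54 mm
ȳ = 547010.00 / 5710.00 = 95.80 mm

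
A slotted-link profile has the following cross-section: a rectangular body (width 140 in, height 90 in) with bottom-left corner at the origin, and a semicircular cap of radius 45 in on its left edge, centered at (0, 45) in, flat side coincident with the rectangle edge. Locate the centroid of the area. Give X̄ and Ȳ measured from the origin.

X̄ = 52.04 in, Ȳ = 45.00 in

rectangular body: A = 140 × 90 = 12600.00, centroid at (70.00, 45.00).
semicircular end: A = ½π·45² = 3180.86, centroid at (-19.10, 45.00).
ΣA = 15780.86 in²
ΣAX̄ = (12600.00)(70.00) + (3180.86)(-19.10) = 821250.00 in³
ΣAȲ = (12600.00)(45.00) + (3180.86)(45.00) = 710138.82 in³
X̄ = 821250.00 / 15780.86 = 52.04 in
Ȳ = 710138.82 / 15780.86 = 45.00 in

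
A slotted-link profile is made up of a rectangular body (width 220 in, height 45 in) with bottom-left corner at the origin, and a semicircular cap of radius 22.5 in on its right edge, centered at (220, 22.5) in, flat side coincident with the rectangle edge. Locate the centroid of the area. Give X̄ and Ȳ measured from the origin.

X̄ = 118.89 in, Ȳ = 22.50 in

rectangular body: A = 220 × 45 = 9900.00, centroid at (110.00, 22.50).
semicircular end: A = ½π·22.5² = 795.22, centroid at (229.55, 22.50).
ΣA = 10695.22 in²
ΣAX̄ = (9900.00)(110.00) + (795.22)(229.55) = 1271541.19 in³
ΣAȲ = (9900.00)(22.50) + (795.22)(22.50) = 240642.35 in³
X̄ = 1271541.19 / 10695.22 = 118.89 in
Ȳ = 240642.35 / 10695.22 = 22.50 in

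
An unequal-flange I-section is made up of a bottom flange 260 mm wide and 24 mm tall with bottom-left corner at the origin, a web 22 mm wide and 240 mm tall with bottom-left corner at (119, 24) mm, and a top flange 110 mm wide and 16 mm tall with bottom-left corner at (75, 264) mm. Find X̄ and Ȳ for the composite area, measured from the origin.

Part | A | x̄ᵢ | ȳᵢ | A·x̄ᵢ | A·ȳᵢ
bottom flange | 6240.00 | 130.00 | 12.00 | 811200.00 | 74880.00
web | 5280.00 | 130.00 | 144.00 | 686400.00 | 760320.00
top flange | 1760.00 | 130.00 | 272.00 | 228800.00 | 478720.00
Σ | 13280.00 |  |  | 1726400.00 | 1313920.00
X̄ = 1726400.00 / 13280.00 = 130.00 mm
Ȳ = 1313920.00 / 13280.00 = 98.94 mm

X̄ = 130.00 mm, Ȳ = 98.94 mm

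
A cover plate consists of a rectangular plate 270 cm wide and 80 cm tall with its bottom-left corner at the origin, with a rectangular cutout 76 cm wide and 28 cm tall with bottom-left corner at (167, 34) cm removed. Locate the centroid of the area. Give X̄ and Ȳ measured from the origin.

X̄ = 127.35 cm, Ȳ = 39.13 cm

plate: A = 270 × 80 = 21600.00, centroid at (135.00, 40.00).
hole: A = −(76 × 28) = -2128.00, centroid at (205.00, 48.00).
ΣA = 19472.00 cm², ΣAX̄ = 2479760.00 cm³, ΣAȲ = 761856.00 cm³.
X̄ = 2479760.00/19472.00 = 127.35 cm; Ȳ = 761856.00/19472.00 = 39.13 cm.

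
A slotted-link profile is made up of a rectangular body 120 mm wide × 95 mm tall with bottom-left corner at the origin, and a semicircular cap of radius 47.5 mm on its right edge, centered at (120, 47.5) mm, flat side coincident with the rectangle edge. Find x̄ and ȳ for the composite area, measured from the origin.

x̄ = 79.01 mm, ȳ = 47.50 mm

rectangular body: A = 120 × 95 = 11400.00, centroid at (60.00, 47.50).
semicircular end: A = ½π·47.5² = 3544.11, centroid at (140.16, 47.50).
ΣA = 14944.11 mm²
ΣAx̄ = (11400.00)(60.00) + (3544.11)(140.16) = 1180741.02 mm³
ΣAȳ = (11400.00)(47.50) + (3544.11)(47.50) = 709845.19 mm³
x̄ = 1180741.02 / 14944.11 = 79.01 mm
ȳ = 709845.19 / 14944.11 = 47.50 mm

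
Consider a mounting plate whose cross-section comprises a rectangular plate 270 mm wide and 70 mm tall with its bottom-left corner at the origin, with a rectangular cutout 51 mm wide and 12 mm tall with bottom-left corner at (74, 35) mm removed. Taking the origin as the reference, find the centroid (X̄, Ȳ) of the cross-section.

plate: A = 270 × 70 = 18900.00, centroid at (135.00, 35.00).
hole: A = −(51 × 12) = -612.00, centroid at (99.50, 41.00).
ΣA = 18288.00 mm²
ΣAX̄ = (18900.00)(135.00) + (-612.00)(99.50) = 2490606.00 mm³
ΣAȲ = (18900.00)(35.00) + (-612.00)(41.00) = 636408.00 mm³
X̄ = 2490606.00 / 18288.00 = 136.19 mm
Ȳ = 636408.00 / 18288.00 = 34.80 mm

X̄ = 136.19 mm, Ȳ = 34.80 mm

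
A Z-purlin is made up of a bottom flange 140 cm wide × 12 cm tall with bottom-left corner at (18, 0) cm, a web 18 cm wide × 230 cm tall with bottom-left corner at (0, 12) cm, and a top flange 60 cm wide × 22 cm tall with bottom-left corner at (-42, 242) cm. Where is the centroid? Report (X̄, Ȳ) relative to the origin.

Part | A | x̄ᵢ | ȳᵢ | A·x̄ᵢ | A·ȳᵢ
bottom flange | 1680.00 | 88.00 | 6.00 | 147840.00 | 10080.00
web | 4140.00 | 9.00 | 127.00 | 37260.00 | 525780.00
top flange | 1320.00 | -12.00 | 253.00 | -15840.00 | 333960.00
Σ | 7140.00 |  |  | 169260.00 | 869820.00
X̄ = 169260.00 / 7140.00 = 23.71 cm
Ȳ = 869820.00 / 7140.00 = 121.82 cm

X̄ = 23.71 cm, Ȳ = 121.82 cm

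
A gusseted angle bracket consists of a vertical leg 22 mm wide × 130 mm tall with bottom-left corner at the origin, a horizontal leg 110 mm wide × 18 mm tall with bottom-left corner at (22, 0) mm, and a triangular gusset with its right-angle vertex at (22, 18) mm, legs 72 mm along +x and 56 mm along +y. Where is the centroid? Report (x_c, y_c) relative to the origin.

vertical leg: A = 22 × 130 = 2860.00, centroid at (11.00, 65.00).
horizontal leg: A = 110 × 18 = 1980.00, centroid at (77.00, 9.00).
gusset: A = ½·72·56 = 2016.00, centroid at (46.00, 36.67).
ΣA = 6856.00 mm², ΣAx_c = 276656.00 mm³, ΣAy_c = 277640.00 mm³.
x_c = 276656.00/6856.00 = 40.35 mm; y_c = 277640.00/6856.00 = 40.50 mm.

x_c = 40.35 mm, y_c = 40.50 mm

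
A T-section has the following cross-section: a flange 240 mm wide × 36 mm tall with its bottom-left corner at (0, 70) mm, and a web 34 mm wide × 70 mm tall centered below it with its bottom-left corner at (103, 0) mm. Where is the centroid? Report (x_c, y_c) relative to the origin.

web: A = 34 × 70 = 2380.00, centroid at (120.00, 35.00).
flange: A = 240 × 36 = 8640.00, centroid at (120.00, 88.00).
ΣA = 11020.00 mm²
ΣAx_c = (2380.00)(120.00) + (8640.00)(120.00) = 1322400.00 mm³
ΣAy_c = (2380.00)(35.00) + (8640.00)(88.00) = 843620.00 mm³
x_c = 1322400.00 / 11020.00 = 120.00 mm
y_c = 843620.00 / 11020.00 = 76.55 mm

x_c = 120.00 mm, y_c = 76.55 mm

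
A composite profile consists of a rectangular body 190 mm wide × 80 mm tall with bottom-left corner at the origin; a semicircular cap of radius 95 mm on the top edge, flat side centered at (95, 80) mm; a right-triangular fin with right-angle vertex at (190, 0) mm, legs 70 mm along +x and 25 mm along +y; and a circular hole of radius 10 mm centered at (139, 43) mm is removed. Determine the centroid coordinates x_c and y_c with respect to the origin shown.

rectangular body: A = 190 × 80 = 15200.00, centroid at (95.00, 40.00).
semicircular top: A = ½π·95² = 14176.44, centroid at (95.00, 120.32).
triangular fin: A = ½·70·25 = 875.00, centroid at (213.33, 8.33).
hole: A = −π·10² = -314.16, centroid at (139.00, 43.00).
ΣA = 29937.28 mm², ΣAx_c = 2933760.03 mm³, ΣAy_c = 2307481.10 mm³.
x_c = 2933760.03/29937.28 = 98.00 mm; y_c = 2307481.10/29937.28 = 77.08 mm.

x_c = 98.00 mm, y_c = 77.08 mm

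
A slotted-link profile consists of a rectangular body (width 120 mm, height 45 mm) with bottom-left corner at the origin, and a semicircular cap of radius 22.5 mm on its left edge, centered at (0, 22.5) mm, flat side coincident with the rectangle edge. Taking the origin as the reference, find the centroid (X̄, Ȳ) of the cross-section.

X̄ = 51.07 mm, Ȳ = 22.50 mm

rectangular body: A = 120 × 45 = 5400.00, centroid at (60.00, 22.50).
semicircular end: A = ½π·22.5² = 795.22, centroid at (-9.55, 22.50).
ΣA = 6195.22 mm², ΣAX̄ = 316406.25 mm³, ΣAȲ = 139392.35 mm³.
X̄ = 316406.25/6195.22 = 51.07 mm; Ȳ = 139392.35/6195.22 = 22.50 mm.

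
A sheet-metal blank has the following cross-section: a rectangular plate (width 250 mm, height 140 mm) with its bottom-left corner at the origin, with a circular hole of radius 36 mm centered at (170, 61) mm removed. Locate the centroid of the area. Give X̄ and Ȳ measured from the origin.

plate: A = 250 × 140 = 35000.00, centroid at (125.00, 70.00).
hole: A = −π·36² = -4071.50, centroid at (170.00, 61.00).
ΣA = 30928.50 mm², ΣAX̄ = 3682844.31 mm³, ΣAȲ = 2201638.25 mm³.
X̄ = 3682844.31/30928.50 = 119.08 mm; Ȳ = 2201638.25/30928.50 = 71.18 mm.

X̄ = 119.08 mm, Ȳ = 71.18 mm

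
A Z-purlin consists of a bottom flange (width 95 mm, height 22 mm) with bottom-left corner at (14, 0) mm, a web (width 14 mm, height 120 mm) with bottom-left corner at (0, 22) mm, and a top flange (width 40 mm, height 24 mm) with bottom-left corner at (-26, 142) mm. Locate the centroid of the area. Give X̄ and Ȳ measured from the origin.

Part | A | x̄ᵢ | ȳᵢ | A·x̄ᵢ | A·ȳᵢ
bottom flange | 2090.00 | 61.50 | 11.00 | 128535.00 | 22990.00
web | 1680.00 | 7.00 | 82.00 | 11760.00 | 137760.00
top flange | 960.00 | -6.00 | 154.00 | -5760.00 | 147840.00
Σ | 4730.00 |  |  | 134535.00 | 308590.00
X̄ = 134535.00 / 4730.00 = 28.44 mm
Ȳ = 308590.00 / 4730.00 = 65.24 mm

X̄ = 28.44 mm, Ȳ = 65.24 mm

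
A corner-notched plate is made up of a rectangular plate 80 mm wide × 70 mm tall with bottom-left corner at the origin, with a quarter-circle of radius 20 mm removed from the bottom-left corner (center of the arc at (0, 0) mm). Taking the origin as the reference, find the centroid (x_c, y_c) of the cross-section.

x_c = 41.87 mm, y_c = 36.58 mm

plate: A = 80 × 70 = 5600.00, centroid at (40.00, 35.00).
removed quarter-circle: A = −¼π·20² = -314.16, centroid at (8.49, 8.49).
ΣA = 5285.84 mm²
ΣAx_c = (5600.00)(40.00) + (-314.16)(8.49) = 221333.33 mm³
ΣAy_c = (5600.00)(35.00) + (-314.16)(8.49) = 193333.33 mm³
x_c = 221333.33 / 5285.84 = 41.87 mm
y_c = 193333.33 / 5285.84 = 36.58 mm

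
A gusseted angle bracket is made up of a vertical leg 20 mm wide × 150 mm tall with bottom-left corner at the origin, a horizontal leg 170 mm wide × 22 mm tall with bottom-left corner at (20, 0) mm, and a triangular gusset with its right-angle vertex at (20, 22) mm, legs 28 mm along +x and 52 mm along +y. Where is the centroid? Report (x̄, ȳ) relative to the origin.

vertical leg: A = 20 × 150 = 3000.00, centroid at (10.00, 75.00).
horizontal leg: A = 170 × 22 = 3740.00, centroid at (105.00, 11.00).
gusset: A = ½·28·52 = 728.00, centroid at (29.33, 39.33).
ΣA = 7468.00 mm², ΣAx̄ = 444054.67 mm³, ΣAȳ = 294774.67 mm³.
x̄ = 444054.67/7468.00 = 59.46 mm; ȳ = 294774.67/7468.00 = 39.47 mm.

x̄ = 59.46 mm, ȳ = 39.47 mm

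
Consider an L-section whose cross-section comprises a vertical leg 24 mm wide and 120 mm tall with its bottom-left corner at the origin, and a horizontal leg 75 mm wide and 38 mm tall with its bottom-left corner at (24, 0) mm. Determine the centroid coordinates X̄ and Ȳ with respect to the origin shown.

X̄ = 36.62 mm, Ȳ = 39.61 mm

Part | A | x̄ᵢ | ȳᵢ | A·x̄ᵢ | A·ȳᵢ
vertical leg | 2880.00 | 12.00 | 60.00 | 34560.00 | 172800.00
horizontal leg | 2850.00 | 61.50 | 19.00 | 175275.00 | 54150.00
Σ | 5730.00 |  |  | 209835.00 | 226950.00
X̄ = 209835.00 / 5730.00 = 36.62 mm
Ȳ = 226950.00 / 5730.00 = 39.61 mm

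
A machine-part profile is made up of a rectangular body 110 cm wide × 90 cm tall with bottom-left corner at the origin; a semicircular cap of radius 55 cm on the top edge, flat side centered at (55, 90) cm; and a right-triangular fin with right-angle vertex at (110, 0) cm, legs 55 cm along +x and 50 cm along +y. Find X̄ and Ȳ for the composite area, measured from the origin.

rectangular body: A = 110 × 90 = 9900.00, centroid at (55.00, 45.00).
semicircular top: A = ½π·55² = 4751.66, centroid at (55.00, 113.34).
triangular fin: A = ½·55·50 = 1375.00, centroid at (128.33, 16.67).
ΣA = 16026.66 cm², ΣAX̄ = 982299.57 cm³, ΣAȲ = 1006982.63 cm³.
X̄ = 982299.57/16026.66 = 61.29 cm; Ȳ = 1006982.63/16026.66 = 62.83 cm.

X̄ = 61.29 cm, Ȳ = 62.83 cm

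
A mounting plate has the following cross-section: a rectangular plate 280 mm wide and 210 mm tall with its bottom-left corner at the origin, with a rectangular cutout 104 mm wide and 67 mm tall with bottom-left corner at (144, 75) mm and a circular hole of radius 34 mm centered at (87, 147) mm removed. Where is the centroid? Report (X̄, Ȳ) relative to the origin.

plate: A = 280 × 210 = 58800.00, centroid at (140.00, 105.00).
hole 1: A = −(104 × 67) = -6968.00, centroid at (196.00, 108.50).
hole 2: A = −π·34² = -3631.68, centroid at (87.00, 147.00).
ΣA = 48200.32 mm², ΣAX̄ = 6550315.74 mm³, ΣAȲ = 4884114.88 mm³.
X̄ = 6550315.74/48200.32 = 135.90 mm; Ȳ = 4884114.88/48200.32 = 101.33 mm.

X̄ = 135.90 mm, Ȳ = 101.33 mm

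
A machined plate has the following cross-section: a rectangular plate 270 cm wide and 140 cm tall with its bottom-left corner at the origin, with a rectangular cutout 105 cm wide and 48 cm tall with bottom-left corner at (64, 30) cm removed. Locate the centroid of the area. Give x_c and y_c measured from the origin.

x_c = 137.85 cm, y_c = 72.46 cm

Part | A | x̄ᵢ | ȳᵢ | A·x̄ᵢ | A·ȳᵢ
plate | 37800.00 | 135.00 | 70.00 | 5103000.00 | 2646000.00
hole | -5040.00 | 116.50 | 54.00 | -587160.00 | -272160.00
Σ | 32760.00 |  |  | 4515840.00 | 2373840.00
x_c = 4515840.00 / 32760.00 = 137.85 cm
y_c = 2373840.00 / 32760.00 = 72.46 cm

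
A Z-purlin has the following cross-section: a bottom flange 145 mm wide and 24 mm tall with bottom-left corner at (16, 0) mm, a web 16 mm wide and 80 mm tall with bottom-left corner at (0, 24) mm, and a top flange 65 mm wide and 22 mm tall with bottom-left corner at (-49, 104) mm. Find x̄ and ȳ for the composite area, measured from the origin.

bottom flange: A = 145 × 24 = 3480.00, centroid at (88.50, 12.00).
web: A = 16 × 80 = 1280.00, centroid at (8.00, 64.00).
top flange: A = 65 × 22 = 1430.00, centroid at (-16.50, 115.00).
ΣA = 6190.00 mm², ΣAx̄ = 294625.00 mm³, ΣAȳ = 288130.00 mm³.
x̄ = 294625.00/6190.00 = 47.60 mm; ȳ = 288130.00/6190.00 = 46.55 mm.

x̄ = 47.60 mm, ȳ = 46.55 mm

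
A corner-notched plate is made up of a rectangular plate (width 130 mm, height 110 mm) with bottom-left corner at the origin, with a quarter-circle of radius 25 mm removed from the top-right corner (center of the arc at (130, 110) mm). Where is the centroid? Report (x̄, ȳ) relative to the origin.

x̄ = 63.07 mm, ȳ = 53.42 mm

plate: A = 130 × 110 = 14300.00, centroid at (65.00, 55.00).
removed quarter-circle: A = −¼π·25² = -490.87, centroid at (119.39, 99.39).
ΣA = 13809.13 mm², ΣAx̄ = 870894.73 mm³, ΣAȳ = 737712.21 mm³.
x̄ = 870894.73/13809.13 = 63.07 mm; ȳ = 737712.21/13809.13 = 53.42 mm.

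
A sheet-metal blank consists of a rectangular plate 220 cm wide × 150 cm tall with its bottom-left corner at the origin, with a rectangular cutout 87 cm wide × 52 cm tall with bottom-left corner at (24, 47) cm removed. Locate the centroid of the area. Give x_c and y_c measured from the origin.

x_c = 116.75 cm, y_c = 75.32 cm

plate: A = 220 × 150 = 33000.00, centroid at (110.00, 75.00).
hole: A = −(87 × 52) = -4524.00, centroid at (67.50, 73.00).
ΣA = 28476.00 cm², ΣAx_c = 3324630.00 cm³, ΣAy_c = 2144748.00 cm³.
x_c = 3324630.00/28476.00 = 116.75 cm; y_c = 2144748.00/28476.00 = 75.32 cm.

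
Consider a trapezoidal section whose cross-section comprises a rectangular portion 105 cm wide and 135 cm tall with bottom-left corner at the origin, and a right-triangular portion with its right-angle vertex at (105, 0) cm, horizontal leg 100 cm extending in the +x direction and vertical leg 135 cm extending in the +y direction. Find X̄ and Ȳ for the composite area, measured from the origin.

rectangular portion: A = 105 × 135 = 14175.00, centroid at (52.50, 67.50).
triangular portion: A = ½·100·135 = 6750.00, centroid at (138.33, 45.00).
ΣA = 20925.00 cm², ΣAX̄ = 1677937.50 cm³, ΣAȲ = 1260562.50 cm³.
X̄ = 1677937.50/20925.00 = 80.19 cm; Ȳ = 1260562.50/20925.00 = 60.24 cm.

X̄ = 80.19 cm, Ȳ = 60.24 cm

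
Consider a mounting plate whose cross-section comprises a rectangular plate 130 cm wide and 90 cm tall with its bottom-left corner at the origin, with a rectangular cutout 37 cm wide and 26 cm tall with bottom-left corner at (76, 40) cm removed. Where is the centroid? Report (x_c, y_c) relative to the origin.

plate: A = 130 × 90 = 11700.00, centroid at (65.00, 45.00).
hole: A = −(37 × 26) = -962.00, centroid at (94.50, 53.00).
ΣA = 10738.00 cm²
ΣAx_c = (11700.00)(65.00) + (-962.00)(94.50) = 669591.00 cm³
ΣAy_c = (11700.00)(45.00) + (-962.00)(53.00) = 475514.00 cm³
x_c = 669591.00 / 10738.00 = 62.36 cm
y_c = 475514.00 / 10738.00 = 44.28 cm

x_c = 62.36 cm, y_c = 44.28 cm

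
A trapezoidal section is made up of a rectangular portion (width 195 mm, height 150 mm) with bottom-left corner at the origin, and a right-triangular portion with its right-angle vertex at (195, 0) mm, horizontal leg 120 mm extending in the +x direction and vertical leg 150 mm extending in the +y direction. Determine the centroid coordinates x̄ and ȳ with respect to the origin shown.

x̄ = 129.85 mm, ȳ = 69.12 mm

rectangular portion: A = 195 × 150 = 29250.00, centroid at (97.50, 75.00).
triangular portion: A = ½·120·150 = 9000.00, centroid at (235.00, 50.00).
ΣA = 38250.00 mm², ΣAx̄ = 4966875.00 mm³, ΣAȳ = 2643750.00 mm³.
x̄ = 4966875.00/38250.00 = 129.85 mm; ȳ = 2643750.00/38250.00 = 69.12 mm.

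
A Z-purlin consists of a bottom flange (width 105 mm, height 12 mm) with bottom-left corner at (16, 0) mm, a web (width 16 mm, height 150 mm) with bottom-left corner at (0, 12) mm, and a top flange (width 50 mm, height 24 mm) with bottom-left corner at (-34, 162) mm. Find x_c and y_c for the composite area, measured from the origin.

x_c = 19.49 mm, y_c = 87.48 mm

bottom flange: A = 105 × 12 = 1260.00, centroid at (68.50, 6.00).
web: A = 16 × 150 = 2400.00, centroid at (8.00, 87.00).
top flange: A = 50 × 24 = 1200.00, centroid at (-9.00, 174.00).
ΣA = 4860.00 mm²
ΣAx_c = (1260.00)(68.50) + (2400.00)(8.00) + (1200.00)(-9.00) = 94710.00 mm³
ΣAy_c = (1260.00)(6.00) + (2400.00)(87.00) + (1200.00)(174.00) = 425160.00 mm³
x_c = 94710.00 / 4860.00 = 19.49 mm
y_c = 425160.00 / 4860.00 = 87.48 mm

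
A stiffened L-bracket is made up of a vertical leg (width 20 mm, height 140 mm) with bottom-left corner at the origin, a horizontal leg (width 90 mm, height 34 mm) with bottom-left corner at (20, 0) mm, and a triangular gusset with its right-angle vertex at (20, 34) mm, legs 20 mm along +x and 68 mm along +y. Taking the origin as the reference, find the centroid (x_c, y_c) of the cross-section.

vertical leg: A = 20 × 140 = 2800.00, centroid at (10.00, 70.00).
horizontal leg: A = 90 × 34 = 3060.00, centroid at (65.00, 17.00).
gusset: A = ½·20·68 = 680.00, centroid at (26.67, 56.67).
ΣA = 6540.00 mm²
ΣAx_c = (2800.00)(10.00) + (3060.00)(65.00) + (680.00)(26.67) = 245033.33 mm³
ΣAy_c = (2800.00)(70.00) + (3060.00)(17.00) + (680.00)(56.67) = 286553.33 mm³
x_c = 245033.33 / 6540.00 = 37.47 mm
y_c = 286553.33 / 6540.00 = 43.82 mm

x_c = 37.47 mm, y_c = 43.82 mm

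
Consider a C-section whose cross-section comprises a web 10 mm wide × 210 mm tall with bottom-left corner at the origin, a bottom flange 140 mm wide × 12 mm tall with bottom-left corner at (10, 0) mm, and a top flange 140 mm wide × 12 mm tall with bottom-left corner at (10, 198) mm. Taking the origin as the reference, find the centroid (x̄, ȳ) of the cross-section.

web: A = 10 × 210 = 2100.00, centroid at (5.00, 105.00).
bottom flange: A = 140 × 12 = 1680.00, centroid at (80.00, 6.00).
top flange: A = 140 × 12 = 1680.00, centroid at (80.00, 204.00).
ΣA = 5460.00 mm², ΣAx̄ = 279300.00 mm³, ΣAȳ = 573300.00 mm³.
x̄ = 279300.00/5460.00 = 51.15 mm; ȳ = 573300.00/5460.00 = 105.00 mm.

x̄ = 51.15 mm, ȳ = 105.00 mm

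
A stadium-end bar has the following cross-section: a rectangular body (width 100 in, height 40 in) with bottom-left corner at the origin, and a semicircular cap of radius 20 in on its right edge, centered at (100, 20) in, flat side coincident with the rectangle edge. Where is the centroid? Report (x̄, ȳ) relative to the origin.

rectangular body: A = 100 × 40 = 4000.00, centroid at (50.00, 20.00).
semicircular end: A = ½π·20² = 628.32, centroid at (108.49, 20.00).
ΣA = 4628.32 in², ΣAx̄ = 268165.19 in³, ΣAȳ = 92566.37 in³.
x̄ = 268165.19/4628.32 = 57.94 in; ȳ = 92566.37/4628.32 = 20.00 in.

x̄ = 57.94 in, ȳ = 20.00 in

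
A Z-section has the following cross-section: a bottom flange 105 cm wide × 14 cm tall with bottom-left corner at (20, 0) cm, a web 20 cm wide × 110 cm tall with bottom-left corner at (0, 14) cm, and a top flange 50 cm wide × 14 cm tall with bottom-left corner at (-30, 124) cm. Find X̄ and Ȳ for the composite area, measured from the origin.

Part | A | x̄ᵢ | ȳᵢ | A·x̄ᵢ | A·ȳᵢ
bottom flange | 1470.00 | 72.50 | 7.00 | 106575.00 | 10290.00
web | 2200.00 | 10.00 | 69.00 | 22000.00 | 151800.00
top flange | 700.00 | -5.00 | 131.00 | -3500.00 | 91700.00
Σ | 4370.00 |  |  | 125075.00 | 253790.00
X̄ = 125075.00 / 4370.00 = 28.62 cm
Ȳ = 253790.00 / 4370.00 = 58.08 cm

X̄ = 28.62 cm, Ȳ = 58.08 cm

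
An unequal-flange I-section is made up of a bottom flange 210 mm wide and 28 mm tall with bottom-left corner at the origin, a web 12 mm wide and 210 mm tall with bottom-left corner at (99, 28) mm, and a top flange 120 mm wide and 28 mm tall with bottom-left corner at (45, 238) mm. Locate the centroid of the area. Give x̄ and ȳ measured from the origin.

x̄ = 105.00 mm, ȳ = 107.50 mm

bottom flange: A = 210 × 28 = 5880.00, centroid at (105.00, 14.00).
web: A = 12 × 210 = 2520.00, centroid at (105.00, 133.00).
top flange: A = 120 × 28 = 3360.00, centroid at (105.00, 252.00).
ΣA = 11760.00 mm², ΣAx̄ = 1234800.00 mm³, ΣAȳ = 1264200.00 mm³.
x̄ = 1234800.00/11760.00 = 105.00 mm; ȳ = 1264200.00/11760.00 = 107.50 mm.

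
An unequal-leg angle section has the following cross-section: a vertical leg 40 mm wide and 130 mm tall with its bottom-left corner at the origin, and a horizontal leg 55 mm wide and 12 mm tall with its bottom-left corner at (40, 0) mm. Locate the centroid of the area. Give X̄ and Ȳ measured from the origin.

X̄ = 25.35 mm, Ȳ = 58.35 mm

Part | A | x̄ᵢ | ȳᵢ | A·x̄ᵢ | A·ȳᵢ
vertical leg | 5200.00 | 20.00 | 65.00 | 104000.00 | 338000.00
horizontal leg | 660.00 | 67.50 | 6.00 | 44550.00 | 3960.00
Σ | 5860.00 |  |  | 148550.00 | 341960.00
X̄ = 148550.00 / 5860.00 = 25.35 mm
Ȳ = 341960.00 / 5860.00 = 58.35 mm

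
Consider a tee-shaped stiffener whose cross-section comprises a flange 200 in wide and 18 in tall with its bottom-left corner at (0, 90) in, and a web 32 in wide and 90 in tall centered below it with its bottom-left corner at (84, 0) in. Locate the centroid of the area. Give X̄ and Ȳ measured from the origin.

X̄ = 100.00 in, Ȳ = 75.00 in

web: A = 32 × 90 = 2880.00, centroid at (100.00, 45.00).
flange: A = 200 × 18 = 3600.00, centroid at (100.00, 99.00).
ΣA = 6480.00 in², ΣAX̄ = 648000.00 in³, ΣAȲ = 486000.00 in³.
X̄ = 648000.00/6480.00 = 100.00 in; Ȳ = 486000.00/6480.00 = 75.00 in.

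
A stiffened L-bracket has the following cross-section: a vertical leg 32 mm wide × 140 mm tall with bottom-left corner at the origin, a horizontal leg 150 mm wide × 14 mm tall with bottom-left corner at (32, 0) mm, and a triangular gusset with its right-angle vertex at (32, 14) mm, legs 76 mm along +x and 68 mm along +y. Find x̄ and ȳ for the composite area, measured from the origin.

vertical leg: A = 32 × 140 = 4480.00, centroid at (16.00, 70.00).
horizontal leg: A = 150 × 14 = 2100.00, centroid at (107.00, 7.00).
gusset: A = ½·76·68 = 2584.00, centroid at (57.33, 36.67).
ΣA = 9164.00 mm²
ΣAx̄ = (4480.00)(16.00) + (2100.00)(107.00) + (2584.00)(57.33) = 444529.33 mm³
ΣAȳ = (4480.00)(70.00) + (2100.00)(7.00) + (2584.00)(36.67) = 423046.67 mm³
x̄ = 444529.33 / 9164.00 = 48.51 mm
ȳ = 423046.67 / 9164.00 = 46.16 mm

x̄ = 48.51 mm, ȳ = 46.16 mm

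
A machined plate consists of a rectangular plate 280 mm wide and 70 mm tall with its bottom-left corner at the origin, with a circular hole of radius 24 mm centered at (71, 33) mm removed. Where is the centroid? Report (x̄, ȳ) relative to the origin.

x̄ = 147.02 mm, ȳ = 35.20 mm

Part | A | x̄ᵢ | ȳᵢ | A·x̄ᵢ | A·ȳᵢ
plate | 19600.00 | 140.00 | 35.00 | 2744000.00 | 686000.00
hole | -1809.56 | 71.00 | 33.00 | -128478.57 | -59715.39
Σ | 17790.44 |  |  | 2615521.43 | 626284.61
x̄ = 2615521.43 / 17790.44 = 147.02 mm
ȳ = 626284.61 / 17790.44 = 35.20 mm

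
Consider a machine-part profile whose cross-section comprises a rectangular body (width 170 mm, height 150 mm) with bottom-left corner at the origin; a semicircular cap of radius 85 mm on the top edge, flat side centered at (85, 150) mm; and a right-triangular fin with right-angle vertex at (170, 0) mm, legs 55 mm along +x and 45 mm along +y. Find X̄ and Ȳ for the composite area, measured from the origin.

rectangular body: A = 170 × 150 = 25500.00, centroid at (85.00, 75.00).
semicircular top: A = ½π·85² = 11349.00, centroid at (85.00, 186.08).
triangular fin: A = ½·55·45 = 1237.50, centroid at (188.33, 15.00).
ΣA = 38086.50 mm², ΣAX̄ = 3365227.79 mm³, ΣAȲ = 4042829.69 mm³.
X̄ = 3365227.79/38086.50 = 88.36 mm; Ȳ = 4042829.69/38086.50 = 106.15 mm.

X̄ = 88.36 mm, Ȳ = 106.15 mm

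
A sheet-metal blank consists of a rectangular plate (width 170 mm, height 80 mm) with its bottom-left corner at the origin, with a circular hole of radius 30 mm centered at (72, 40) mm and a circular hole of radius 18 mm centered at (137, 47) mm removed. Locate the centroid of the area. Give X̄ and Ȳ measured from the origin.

X̄ = 83.34 mm, Ȳ = 39.27 mm

plate: A = 170 × 80 = 13600.00, centroid at (85.00, 40.00).
hole 1: A = −π·30² = -2827.43, centroid at (72.00, 40.00).
hole 2: A = −π·18² = -1017.88, centroid at (137.00, 47.00).
ΣA = 9754.69 mm²
ΣAX̄ = (13600.00)(85.00) + (-2827.43)(72.00) + (-1017.88)(137.00) = 812975.78 mm³
ΣAȲ = (13600.00)(40.00) + (-2827.43)(40.00) + (-1017.88)(47.00) = 383062.49 mm³
X̄ = 812975.78 / 9754.69 = 83.34 mm
Ȳ = 383062.49 / 9754.69 = 39.27 mm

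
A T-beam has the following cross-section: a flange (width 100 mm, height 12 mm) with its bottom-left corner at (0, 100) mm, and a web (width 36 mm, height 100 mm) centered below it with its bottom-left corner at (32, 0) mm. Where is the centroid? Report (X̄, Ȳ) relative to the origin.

X̄ = 50.00 mm, Ȳ = 64.00 mm

web: A = 36 × 100 = 3600.00, centroid at (50.00, 50.00).
flange: A = 100 × 12 = 1200.00, centroid at (50.00, 106.00).
ΣA = 4800.00 mm²
ΣAX̄ = (3600.00)(50.00) + (1200.00)(50.00) = 240000.00 mm³
ΣAȲ = (3600.00)(50.00) + (1200.00)(106.00) = 307200.00 mm³
X̄ = 240000.00 / 4800.00 = 50.00 mm
Ȳ = 307200.00 / 4800.00 = 64.00 mm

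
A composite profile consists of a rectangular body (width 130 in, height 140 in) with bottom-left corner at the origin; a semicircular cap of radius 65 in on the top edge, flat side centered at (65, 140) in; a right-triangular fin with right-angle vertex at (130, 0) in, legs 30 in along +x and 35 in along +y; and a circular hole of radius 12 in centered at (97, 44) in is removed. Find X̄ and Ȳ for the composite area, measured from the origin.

rectangular body: A = 130 × 140 = 18200.00, centroid at (65.00, 70.00).
semicircular top: A = ½π·65² = 6636.61, centroid at (65.00, 167.59).
triangular fin: A = ½·30·35 = 525.00, centroid at (140.00, 11.67).
hole: A = −π·12² = -452.39, centroid at (97.00, 44.00).
ΣA = 24909.23 in²
ΣAX̄ = (18200.00)(65.00) + (6636.61)(65.00) + (525.00)(140.00) + (-452.39)(97.00) = 1643998.18 in³
ΣAȲ = (18200.00)(70.00) + (6636.61)(167.59) + (525.00)(11.67) + (-452.39)(44.00) = 2372429.23 in³
X̄ = 1643998.18 / 24909.23 = 66.00 in
Ȳ = 2372429.23 / 24909.23 = 95.24 in

X̄ = 66.00 in, Ȳ = 95.24 in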